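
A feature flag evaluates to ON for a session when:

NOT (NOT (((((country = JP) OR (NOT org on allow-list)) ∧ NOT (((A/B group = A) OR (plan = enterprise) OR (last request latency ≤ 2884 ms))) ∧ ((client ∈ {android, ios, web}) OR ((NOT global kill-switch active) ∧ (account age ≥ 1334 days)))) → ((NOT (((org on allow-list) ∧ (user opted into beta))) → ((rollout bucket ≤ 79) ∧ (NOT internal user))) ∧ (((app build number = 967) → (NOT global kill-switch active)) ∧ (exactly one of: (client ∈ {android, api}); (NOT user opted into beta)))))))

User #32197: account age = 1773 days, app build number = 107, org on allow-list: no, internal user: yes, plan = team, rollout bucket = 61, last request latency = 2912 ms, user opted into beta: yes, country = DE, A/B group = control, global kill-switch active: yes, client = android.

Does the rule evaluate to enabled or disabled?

Atomic conditions:
  country = JP: DE == JP is false
  NOT org on allow-list: no → true
  A/B group = A: control == A is false
  plan = enterprise: team == enterprise is false
  last request latency ≤ 2884 ms: 2912 ≤ 2884 is false
  client ∈ {android, ios, web}: android is in the set → true
  NOT global kill-switch active: yes → false
  account age ≥ 1334 days: 1773 ≥ 1334 is true
  org on allow-list: no → false
  user opted into beta: yes → true
  rollout bucket ≤ 79: 61 ≤ 79 is true
  NOT internal user: yes → false
  app build number = 967: 107 == 967 is false
  client ∈ {android, api}: android is in the set → true
  NOT user opted into beta: yes → false
Combine:
[1.1.1.1] false OR true = true
[1.1.1.2.1] false OR false OR false = false
[1.1.1.2] NOT false = true
[1.1.1.3.2] false AND true = false
[1.1.1.3] true OR false = true
[1.1.1] true AND true AND true = true
[1.1.2.1.1.1] false AND true = false
[1.1.2.1.1] NOT false = true
[1.1.2.1.2] true AND false = false
[1.1.2.1] true → false = false
[1.1.2.2.1] false → false (antecedent false ⇒ implication holds) = true
[1.1.2.2.2] exactly-one(true, false) = true
[1.1.2.2] true AND true = true
[1.1.2] false AND true = false
[1.1] true → false = false
[1] NOT false = true
[root] NOT true = false
Overall: false → disabled

Disabled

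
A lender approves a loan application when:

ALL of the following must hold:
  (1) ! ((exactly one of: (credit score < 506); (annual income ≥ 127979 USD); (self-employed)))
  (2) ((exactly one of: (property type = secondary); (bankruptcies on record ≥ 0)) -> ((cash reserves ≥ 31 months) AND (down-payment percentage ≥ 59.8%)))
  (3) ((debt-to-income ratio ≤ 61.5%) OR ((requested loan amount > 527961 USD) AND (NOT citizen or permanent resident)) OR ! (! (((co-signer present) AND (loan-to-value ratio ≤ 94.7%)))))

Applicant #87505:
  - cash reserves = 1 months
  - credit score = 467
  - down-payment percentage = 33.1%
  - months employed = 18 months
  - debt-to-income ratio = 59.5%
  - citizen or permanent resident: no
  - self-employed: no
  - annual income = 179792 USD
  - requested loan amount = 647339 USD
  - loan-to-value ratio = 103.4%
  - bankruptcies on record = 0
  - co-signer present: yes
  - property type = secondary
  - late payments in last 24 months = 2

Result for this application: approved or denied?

Atomic conditions:
  credit score < 506: 467 < 506 is true
  annual income ≥ 127979 USD: 179792 ≥ 127979 is true
  self-employed: no → false
  property type = secondary: secondary == secondary is true
  bankruptcies on record ≥ 0: 0 ≥ 0 is true
  cash reserves ≥ 31 months: 1 ≥ 31 is false
  down-payment percentage ≥ 59.8%: 33.1 ≥ 59.8 is false
  debt-to-income ratio ≤ 61.5%: 59.5 ≤ 61.5 is true
  requested loan amount > 527961 USD: 647339 > 527961 is true
  NOT citizen or permanent resident: no → true
  co-signer present: yes → true
  loan-to-value ratio ≤ 94.7%: 103.4 ≤ 94.7 is false
Combine:
[1.1] exactly-one(true, true, false) = false
[1] NOT false = true
[2.1] exactly-one(true, true) = false
[2.2] false AND false = false
[2] false → false (antecedent false ⇒ implication holds) = true
[3.2] true AND true = true
[3.3.1.1] true AND false = false
[3.3.1] NOT false = true
[3.3] NOT true = false
[3] true OR true OR false = true
[root] true AND true AND true = true
Overall: true → approved

Approved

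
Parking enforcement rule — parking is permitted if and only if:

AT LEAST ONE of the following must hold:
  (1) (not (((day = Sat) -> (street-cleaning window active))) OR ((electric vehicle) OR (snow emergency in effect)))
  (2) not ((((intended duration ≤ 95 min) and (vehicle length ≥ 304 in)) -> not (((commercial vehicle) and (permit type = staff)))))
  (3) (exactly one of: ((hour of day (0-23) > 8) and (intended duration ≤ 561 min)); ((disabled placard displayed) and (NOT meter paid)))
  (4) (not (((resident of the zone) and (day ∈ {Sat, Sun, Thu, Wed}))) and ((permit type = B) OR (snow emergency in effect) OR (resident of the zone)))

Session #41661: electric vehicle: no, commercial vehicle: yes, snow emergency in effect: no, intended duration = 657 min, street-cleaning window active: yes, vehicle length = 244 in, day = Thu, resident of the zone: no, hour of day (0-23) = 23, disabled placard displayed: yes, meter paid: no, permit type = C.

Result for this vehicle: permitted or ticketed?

Atomic conditions:
  day = Sat: Thu == Sat is false
  street-cleaning window active: yes → true
  electric vehicle: no → false
  snow emergency in effect: no → false
  intended duration ≤ 95 min: 657 ≤ 95 is false
  vehicle length ≥ 304 in: 244 ≥ 304 is false
  commercial vehicle: yes → true
  permit type = staff: C == staff is false
  hour of day (0-23) > 8: 23 > 8 is true
  intended duration ≤ 561 min: 657 ≤ 561 is false
  disabled placard displayed: yes → true
  NOT meter paid: no → true
  resident of the zone: no → false
  day ∈ {Sat, Sun, Thu, Wed}: Thu is in the set → true
  permit type = B: C == B is false
Combine:
[1.1.1] false → true (antecedent false ⇒ implication holds) = true
[1.1] NOT true = false
[1.2] false OR false = false
[1] false OR false = false
[2.1.1] false AND false = false
[2.1.2.1] true AND false = false
[2.1.2] NOT false = true
[2.1] false → true (antecedent false ⇒ implication holds) = true
[2] NOT true = false
[3.1] true AND false = false
[3.2] true AND true = true
[3] exactly-one(false, true) = true
[4.1.1] false AND true = false
[4.1] NOT false = true
[4.2] false OR false OR false = false
[4] true AND false = false
[root] false OR false OR true OR false = true
Overall: true → permitted

Permitted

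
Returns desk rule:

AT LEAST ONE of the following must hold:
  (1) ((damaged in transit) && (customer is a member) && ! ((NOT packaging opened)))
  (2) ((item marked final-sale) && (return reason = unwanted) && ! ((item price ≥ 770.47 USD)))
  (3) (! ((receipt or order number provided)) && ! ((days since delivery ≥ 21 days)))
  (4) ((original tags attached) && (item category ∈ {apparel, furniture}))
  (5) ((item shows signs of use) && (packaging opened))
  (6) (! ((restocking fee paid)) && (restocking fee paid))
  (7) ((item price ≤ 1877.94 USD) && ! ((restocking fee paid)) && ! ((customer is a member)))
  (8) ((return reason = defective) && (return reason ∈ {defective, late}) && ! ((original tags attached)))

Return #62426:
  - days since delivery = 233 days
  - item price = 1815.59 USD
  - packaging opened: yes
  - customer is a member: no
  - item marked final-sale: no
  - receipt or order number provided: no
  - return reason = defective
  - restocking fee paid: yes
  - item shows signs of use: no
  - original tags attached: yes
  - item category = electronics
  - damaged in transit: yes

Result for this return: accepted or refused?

Atomic conditions:
  damaged in transit: yes → true
  customer is a member: no → false
  NOT packaging opened: yes → false
  item marked final-sale: no → false
  return reason = unwanted: defective == unwanted is false
  item price ≥ 770.47 USD: 1815.59 ≥ 770.47 is true
  receipt or order number provided: no → false
  days since delivery ≥ 21 days: 233 ≥ 21 is true
  original tags attached: yes → true
  item category ∈ {apparel, furniture}: electronics is not in the set → false
  item shows signs of use: no → false
  packaging opened: yes → true
  restocking fee paid: yes → true
  item price ≤ 1877.94 USD: 1815.59 ≤ 1877.94 is true
  return reason = defective: defective == defective is true
  return reason ∈ {defective, late}: defective is in the set → true
Combine:
[1.3] NOT false = true
[1] true AND false AND true = false
[2.3] NOT true = false
[2] false AND false AND false = false
[3.1] NOT false = true
[3.2] NOT true = false
[3] true AND false = false
[4] true AND false = false
[5] false AND true = false
[6.1] NOT true = false
[6] false AND true = false
[7.2] NOT true = false
[7.3] NOT false = true
[7] true AND false AND true = false
[8.3] NOT true = false
[8] true AND true AND false = false
[root] false OR false OR false OR false OR false OR false OR false OR false = false
Overall: false → refused

Refused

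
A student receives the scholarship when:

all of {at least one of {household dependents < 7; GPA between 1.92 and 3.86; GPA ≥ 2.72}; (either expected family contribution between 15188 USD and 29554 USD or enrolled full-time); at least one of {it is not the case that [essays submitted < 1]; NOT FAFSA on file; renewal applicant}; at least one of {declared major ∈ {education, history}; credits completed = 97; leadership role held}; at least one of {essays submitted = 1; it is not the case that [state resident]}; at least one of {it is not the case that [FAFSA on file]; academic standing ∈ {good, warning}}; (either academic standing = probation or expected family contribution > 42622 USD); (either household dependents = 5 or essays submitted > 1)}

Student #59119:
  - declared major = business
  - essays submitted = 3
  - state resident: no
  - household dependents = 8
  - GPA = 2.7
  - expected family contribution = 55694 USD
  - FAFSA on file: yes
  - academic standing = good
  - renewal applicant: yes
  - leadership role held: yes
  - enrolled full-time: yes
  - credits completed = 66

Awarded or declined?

Atomic conditions:
  household dependents < 7: 8 < 7 is false
  GPA between 1.92 and 3.86: 2.7 in [1.92, 3.86] is true
  GPA ≥ 2.72: 2.7 ≥ 2.72 is false
  expected family contribution between 15188 USD and 29554 USD: 55694 in [15188, 29554] is false
  enrolled full-time: yes → true
  essays submitted < 1: 3 < 1 is false
  NOT FAFSA on file: yes → false
  renewal applicant: yes → true
  declared major ∈ {education, history}: business is not in the set → false
  credits completed = 97: 66 == 97 is false
  leadership role held: yes → true
  essays submitted = 1: 3 == 1 is false
  state resident: no → false
  FAFSA on file: yes → true
  academic standing ∈ {good, warning}: good is in the set → true
  academic standing = probation: good == probation is false
  expected family contribution > 42622 USD: 55694 > 42622 is true
  household dependents = 5: 8 == 5 is false
  essays submitted > 1: 3 > 1 is true
Combine:
[1] false OR true OR false = true
[2] false OR true = true
[3.1] NOT false = true
[3] true OR false OR true = true
[4] false OR false OR true = true
[5.2] NOT false = true
[5] false OR true = true
[6.1] NOT true = false
[6] false OR true = true
[7] false OR true = true
[8] false OR true = true
[root] true AND true AND true AND true AND true AND true AND true AND true = true
Overall: true → awarded

Awarded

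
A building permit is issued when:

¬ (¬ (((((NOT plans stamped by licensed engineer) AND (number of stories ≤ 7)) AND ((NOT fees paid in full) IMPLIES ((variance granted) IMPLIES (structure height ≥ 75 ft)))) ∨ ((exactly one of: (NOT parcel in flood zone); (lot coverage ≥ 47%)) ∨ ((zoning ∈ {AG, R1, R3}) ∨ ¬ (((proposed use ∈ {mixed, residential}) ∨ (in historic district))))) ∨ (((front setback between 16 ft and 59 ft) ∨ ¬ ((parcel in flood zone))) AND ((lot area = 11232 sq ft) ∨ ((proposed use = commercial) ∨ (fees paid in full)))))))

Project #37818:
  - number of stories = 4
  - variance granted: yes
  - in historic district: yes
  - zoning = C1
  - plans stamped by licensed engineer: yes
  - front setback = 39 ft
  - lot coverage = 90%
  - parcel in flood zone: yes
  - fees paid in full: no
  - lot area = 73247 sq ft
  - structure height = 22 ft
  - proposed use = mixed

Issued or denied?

Atomic conditions:
  NOT plans stamped by licensed engineer: yes → false
  number of stories ≤ 7: 4 ≤ 7 is true
  NOT fees paid in full: no → true
  variance granted: yes → true
  structure height ≥ 75 ft: 22 ≥ 75 is false
  NOT parcel in flood zone: yes → false
  lot coverage ≥ 47%: 90 ≥ 47 is true
  zoning ∈ {AG, R1, R3}: C1 is not in the set → false
  proposed use ∈ {mixed, residential}: mixed is in the set → true
  in historic district: yes → true
  front setback between 16 ft and 59 ft: 39 in [16, 59] is true
  parcel in flood zone: yes → true
  lot area = 11232 sq ft: 73247 == 11232 is false
  proposed use = commercial: mixed == commercial is false
  fees paid in full: no → false
Combine:
[1.1.1.1] false AND true = false
[1.1.1.2.2] true → false = false
[1.1.1.2] true → false = false
[1.1.1] false AND false = false
[1.1.2.1] exactly-one(false, true) = true
[1.1.2.2.2.1] true OR true = true
[1.1.2.2.2] NOT true = false
[1.1.2.2] false OR false = false
[1.1.2] true OR false = true
[1.1.3.1.2] NOT true = false
[1.1.3.1] true OR false = true
[1.1.3.2.2] false OR false = false
[1.1.3.2] false OR false = false
[1.1.3] true AND false = false
[1.1] false OR true OR false = true
[1] NOT true = false
[root] NOT false = true
Overall: true → issued

Issued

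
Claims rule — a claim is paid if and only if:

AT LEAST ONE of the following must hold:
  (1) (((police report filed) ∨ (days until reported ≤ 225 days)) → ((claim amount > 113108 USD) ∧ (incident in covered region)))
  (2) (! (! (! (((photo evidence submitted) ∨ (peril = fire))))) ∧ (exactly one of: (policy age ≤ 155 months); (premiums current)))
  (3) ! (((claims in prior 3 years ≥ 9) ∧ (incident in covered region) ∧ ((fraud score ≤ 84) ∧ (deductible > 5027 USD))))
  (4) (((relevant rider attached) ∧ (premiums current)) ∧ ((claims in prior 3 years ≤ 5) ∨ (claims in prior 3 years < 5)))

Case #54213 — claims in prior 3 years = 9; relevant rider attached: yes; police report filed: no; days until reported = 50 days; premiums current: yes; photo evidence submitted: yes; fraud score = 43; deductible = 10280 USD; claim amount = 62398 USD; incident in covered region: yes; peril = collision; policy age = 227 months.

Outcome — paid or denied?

Atomic conditions:
  police report filed: no → false
  days until reported ≤ 225 days: 50 ≤ 225 is true
  claim amount > 113108 USD: 62398 > 113108 is false
  incident in covered region: yes → true
  photo evidence submitted: yes → true
  peril = fire: collision == fire is false
  policy age ≤ 155 months: 227 ≤ 155 is false
  premiums current: yes → true
  claims in prior 3 years ≥ 9: 9 ≥ 9 is true
  fraud score ≤ 84: 43 ≤ 84 is true
  deductible > 5027 USD: 10280 > 5027 is true
  relevant rider attached: yes → true
  claims in prior 3 years ≤ 5: 9 ≤ 5 is false
  claims in prior 3 years < 5: 9 < 5 is false
Combine:
[1.1] false OR true = true
[1.2] false AND true = false
[1] true → false = false
[2.1.1.1.1] true OR false = true
[2.1.1.1] NOT true = false
[2.1.1] NOT false = true
[2.1] NOT true = false
[2.2] exactly-one(false, true) = true
[2] false AND true = false
[3.1.3] true AND true = true
[3.1] true AND true AND true = true
[3] NOT true = false
[4.1] true AND true = true
[4.2] false OR false = false
[4] true AND false = false
[root] false OR false OR false OR false = false
Overall: false → denied

Denied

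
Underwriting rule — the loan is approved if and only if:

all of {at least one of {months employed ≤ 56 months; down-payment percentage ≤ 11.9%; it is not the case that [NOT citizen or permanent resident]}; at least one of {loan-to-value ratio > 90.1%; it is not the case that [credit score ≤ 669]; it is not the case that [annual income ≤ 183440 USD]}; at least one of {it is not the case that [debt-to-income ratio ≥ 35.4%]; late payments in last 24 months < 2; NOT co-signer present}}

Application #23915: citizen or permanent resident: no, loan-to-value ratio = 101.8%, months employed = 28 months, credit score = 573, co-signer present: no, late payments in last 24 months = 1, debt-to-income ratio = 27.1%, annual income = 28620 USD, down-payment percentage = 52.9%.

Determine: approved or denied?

Atomic conditions:
  months employed ≤ 56 months: 28 ≤ 56 is true
  down-payment percentage ≤ 11.9%: 52.9 ≤ 11.9 is false
  NOT citizen or permanent resident: no → true
  loan-to-value ratio > 90.1%: 101.8 > 90.1 is true
  credit score ≤ 669: 573 ≤ 669 is true
  annual income ≤ 183440 USD: 28620 ≤ 183440 is true
  debt-to-income ratio ≥ 35.4%: 27.1 ≥ 35.4 is false
  late payments in last 24 months < 2: 1 < 2 is true
  NOT co-signer present: no → true
Combine:
[1.3] NOT true = false
[1] true OR false OR false = true
[2.2] NOT true = false
[2.3] NOT true = false
[2] true OR false OR false = true
[3.1] NOT false = true
[3] true OR true OR true = true
[root] true AND true AND true = true
Overall: true → approved

Approved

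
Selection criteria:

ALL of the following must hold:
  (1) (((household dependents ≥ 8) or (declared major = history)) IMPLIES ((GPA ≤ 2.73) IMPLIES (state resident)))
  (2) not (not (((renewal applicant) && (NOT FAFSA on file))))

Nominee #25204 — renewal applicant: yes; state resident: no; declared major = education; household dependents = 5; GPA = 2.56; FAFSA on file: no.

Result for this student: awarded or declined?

Awarded

Atomic conditions:
  household dependents ≥ 8: 5 ≥ 8 is false
  declared major = history: education == history is false
  GPA ≤ 2.73: 2.56 ≤ 2.73 is true
  state resident: no → false
  renewal applicant: yes → true
  NOT FAFSA on file: no → true
Combine:
[1.1] false OR false = false
[1.2] true → false = false
[1] false → false (antecedent false ⇒ implication holds) = true
[2.1.1] true AND true = true
[2.1] NOT true = false
[2] NOT false = true
[root] true AND true = true
Overall: true → awarded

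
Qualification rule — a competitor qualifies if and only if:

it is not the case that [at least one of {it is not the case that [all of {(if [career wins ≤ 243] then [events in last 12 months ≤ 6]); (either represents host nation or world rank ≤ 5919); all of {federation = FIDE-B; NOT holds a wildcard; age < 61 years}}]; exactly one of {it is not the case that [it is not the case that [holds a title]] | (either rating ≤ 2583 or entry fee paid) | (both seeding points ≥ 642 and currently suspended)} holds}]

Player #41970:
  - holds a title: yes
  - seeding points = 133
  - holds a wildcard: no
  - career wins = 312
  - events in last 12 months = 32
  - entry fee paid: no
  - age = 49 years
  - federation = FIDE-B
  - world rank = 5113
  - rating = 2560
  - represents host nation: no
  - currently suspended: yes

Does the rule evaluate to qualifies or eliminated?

Atomic conditions:
  career wins ≤ 243: 312 ≤ 243 is false
  events in last 12 months ≤ 6: 32 ≤ 6 is false
  represents host nation: no → false
  world rank ≤ 5919: 5113 ≤ 5919 is true
  federation = FIDE-B: FIDE-B == FIDE-B is true
  NOT holds a wildcard: no → true
  age < 61 years: 49 < 61 is true
  holds a title: yes → true
  rating ≤ 2583: 2560 ≤ 2583 is true
  entry fee paid: no → false
  seeding points ≥ 642: 133 ≥ 642 is false
  currently suspended: yes → true
Combine:
[1.1.1.1] false → false (antecedent false ⇒ implication holds) = true
[1.1.1.2] false OR true = true
[1.1.1.3] true AND true AND true = true
[1.1.1] true AND true AND true = true
[1.1] NOT true = false
[1.2.1.1] NOT true = false
[1.2.1] NOT false = true
[1.2.2] true OR false = true
[1.2.3] false AND true = false
[1.2] exactly-one(true, true, false) = false
[1] false OR false = false
[root] NOT false = true
Overall: true → qualifies

Qualifies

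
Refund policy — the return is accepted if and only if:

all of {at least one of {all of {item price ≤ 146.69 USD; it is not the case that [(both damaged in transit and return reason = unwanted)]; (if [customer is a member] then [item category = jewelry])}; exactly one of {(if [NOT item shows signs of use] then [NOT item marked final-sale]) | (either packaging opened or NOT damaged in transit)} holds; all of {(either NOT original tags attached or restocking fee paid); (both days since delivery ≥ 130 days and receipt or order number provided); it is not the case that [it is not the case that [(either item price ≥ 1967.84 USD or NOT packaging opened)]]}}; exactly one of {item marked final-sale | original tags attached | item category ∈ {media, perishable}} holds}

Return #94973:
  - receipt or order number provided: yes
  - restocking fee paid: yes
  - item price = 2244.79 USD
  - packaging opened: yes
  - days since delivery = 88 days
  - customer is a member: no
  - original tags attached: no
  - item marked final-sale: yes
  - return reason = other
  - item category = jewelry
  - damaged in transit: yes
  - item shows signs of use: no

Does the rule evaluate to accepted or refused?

Atomic conditions:
  item price ≤ 146.69 USD: 2244.79 ≤ 146.69 is false
  damaged in transit: yes → true
  return reason = unwanted: other == unwanted is false
  customer is a member: no → false
  item category = jewelry: jewelry == jewelry is true
  NOT item shows signs of use: no → true
  NOT item marked final-sale: yes → false
  packaging opened: yes → true
  NOT damaged in transit: yes → false
  NOT original tags attached: no → true
  restocking fee paid: yes → true
  days since delivery ≥ 130 days: 88 ≥ 130 is false
  receipt or order number provided: yes → true
  item price ≥ 1967.84 USD: 2244.79 ≥ 1967.84 is true
  NOT packaging opened: yes → false
  item marked final-sale: yes → true
  original tags attached: no → false
  item category ∈ {media, perishable}: jewelry is not in the set → false
Combine:
[1.1.2.1] true AND false = false
[1.1.2] NOT false = true
[1.1.3] false → true (antecedent false ⇒ implication holds) = true
[1.1] false AND true AND true = false
[1.2.1] true → false = false
[1.2.2] true OR false = true
[1.2] exactly-one(false, true) = true
[1.3.1] true OR true = true
[1.3.2] false AND true = false
[1.3.3.1.1] true OR false = true
[1.3.3.1] NOT true = false
[1.3.3] NOT false = true
[1.3] true AND false AND true = false
[1] false OR true OR false = true
[2] exactly-one(true, false, false) = true
[root] true AND true = true
Overall: true → accepted

Accepted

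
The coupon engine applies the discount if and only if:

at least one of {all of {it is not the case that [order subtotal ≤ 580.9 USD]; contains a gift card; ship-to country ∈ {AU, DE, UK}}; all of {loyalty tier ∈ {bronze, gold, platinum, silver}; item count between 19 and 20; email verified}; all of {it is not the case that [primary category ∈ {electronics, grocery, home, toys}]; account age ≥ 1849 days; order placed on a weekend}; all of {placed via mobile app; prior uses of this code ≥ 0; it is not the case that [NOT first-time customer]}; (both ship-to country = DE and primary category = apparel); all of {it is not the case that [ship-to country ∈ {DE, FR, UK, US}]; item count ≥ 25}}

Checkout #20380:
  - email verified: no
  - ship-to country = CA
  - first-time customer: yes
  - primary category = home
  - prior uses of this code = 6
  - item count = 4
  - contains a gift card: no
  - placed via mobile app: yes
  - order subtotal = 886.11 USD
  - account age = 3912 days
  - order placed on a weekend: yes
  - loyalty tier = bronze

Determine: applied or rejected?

Atomic conditions:
  order subtotal ≤ 580.9 USD: 886.11 ≤ 580.9 is false
  contains a gift card: no → false
  ship-to country ∈ {AU, DE, UK}: CA is not in the set → false
  loyalty tier ∈ {bronze, gold, platinum, silver}: bronze is in the set → true
  item count between 19 and 20: 4 in [19, 20] is false
  email verified: no → false
  primary category ∈ {electronics, grocery, home, toys}: home is in the set → true
  account age ≥ 1849 days: 3912 ≥ 1849 is true
  order placed on a weekend: yes → true
  placed via mobile app: yes → true
  prior uses of this code ≥ 0: 6 ≥ 0 is true
  NOT first-time customer: yes → false
  ship-to country = DE: CA == DE is false
  primary category = apparel: home == apparel is false
  ship-to country ∈ {DE, FR, UK, US}: CA is not in the set → false
  item count ≥ 25: 4 ≥ 25 is false
Combine:
[1.1] NOT false = true
[1] true AND false AND false = false
[2] true AND false AND false = false
[3.1] NOT true = false
[3] false AND true AND true = false
[4.3] NOT false = true
[4] true AND true AND true = true
[5] false AND false = false
[6.1] NOT false = true
[6] true AND false = false
[root] false OR false OR false OR true OR false OR false = true
Overall: true → applied

Applied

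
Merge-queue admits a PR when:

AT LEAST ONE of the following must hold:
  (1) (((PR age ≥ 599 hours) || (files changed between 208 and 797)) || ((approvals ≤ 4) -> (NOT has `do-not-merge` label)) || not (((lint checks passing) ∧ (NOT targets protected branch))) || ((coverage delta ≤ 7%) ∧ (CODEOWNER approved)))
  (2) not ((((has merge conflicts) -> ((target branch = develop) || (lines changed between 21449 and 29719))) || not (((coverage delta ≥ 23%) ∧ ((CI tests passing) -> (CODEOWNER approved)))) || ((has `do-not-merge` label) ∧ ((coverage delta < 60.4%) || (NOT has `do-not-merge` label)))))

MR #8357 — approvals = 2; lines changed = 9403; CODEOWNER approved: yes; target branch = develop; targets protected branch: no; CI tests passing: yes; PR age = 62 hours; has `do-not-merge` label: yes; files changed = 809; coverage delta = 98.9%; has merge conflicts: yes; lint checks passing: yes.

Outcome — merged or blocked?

Atomic conditions:
  PR age ≥ 599 hours: 62 ≥ 599 is false
  files changed between 208 and 797: 809 in [208, 797] is false
  approvals ≤ 4: 2 ≤ 4 is true
  NOT has `do-not-merge` label: yes → false
  lint checks passing: yes → true
  NOT targets protected branch: no → true
  coverage delta ≤ 7%: 98.9 ≤ 7 is false
  CODEOWNER approved: yes → true
  has merge conflicts: yes → true
  target branch = develop: develop == develop is true
  lines changed between 21449 and 29719: 9403 in [21449, 29719] is false
  coverage delta ≥ 23%: 98.9 ≥ 23 is true
  CI tests passing: yes → true
  has `do-not-merge` label: yes → true
  coverage delta < 60.4%: 98.9 < 60.4 is false
Combine:
[1.1] false OR false = false
[1.2] true → false = false
[1.3.1] true AND true = true
[1.3] NOT true = false
[1.4] false AND true = false
[1] false OR false OR false OR false = false
[2.1.1.2] true OR false = true
[2.1.1] true → true = true
[2.1.2.1.2] true → true = true
[2.1.2.1] true AND true = true
[2.1.2] NOT true = false
[2.1.3.2] false OR false = false
[2.1.3] true AND false = false
[2.1] true OR false OR false = true
[2] NOT true = false
[root] false OR false = false
Overall: false → blocked

Blocked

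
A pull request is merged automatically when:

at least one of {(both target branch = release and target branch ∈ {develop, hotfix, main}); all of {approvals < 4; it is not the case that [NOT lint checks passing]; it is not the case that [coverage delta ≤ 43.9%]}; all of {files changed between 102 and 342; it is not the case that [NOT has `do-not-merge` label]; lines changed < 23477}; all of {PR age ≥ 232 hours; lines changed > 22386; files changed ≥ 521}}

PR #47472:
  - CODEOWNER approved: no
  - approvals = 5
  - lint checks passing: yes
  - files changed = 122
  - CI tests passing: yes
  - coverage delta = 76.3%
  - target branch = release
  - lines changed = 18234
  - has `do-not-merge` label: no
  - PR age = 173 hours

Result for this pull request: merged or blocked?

Atomic conditions:
  target branch = release: release == release is true
  target branch ∈ {develop, hotfix, main}: release is not in the set → false
  approvals < 4: 5 < 4 is false
  NOT lint checks passing: yes → false
  coverage delta ≤ 43.9%: 76.3 ≤ 43.9 is false
  files changed between 102 and 342: 122 in [102, 342] is true
  NOT has `do-not-merge` label: no → true
  lines changed < 23477: 18234 < 23477 is true
  PR age ≥ 232 hours: 173 ≥ 232 is false
  lines changed > 22386: 18234 > 22386 is false
  files changed ≥ 521: 122 ≥ 521 is false
Combine:
[1] true AND false = false
[2.2] NOT false = true
[2.3] NOT false = true
[2] false AND true AND true = false
[3.2] NOT true = false
[3] true AND false AND true = false
[4] false AND false AND false = false
[root] false OR false OR false OR false = false
Overall: false → blocked

Blocked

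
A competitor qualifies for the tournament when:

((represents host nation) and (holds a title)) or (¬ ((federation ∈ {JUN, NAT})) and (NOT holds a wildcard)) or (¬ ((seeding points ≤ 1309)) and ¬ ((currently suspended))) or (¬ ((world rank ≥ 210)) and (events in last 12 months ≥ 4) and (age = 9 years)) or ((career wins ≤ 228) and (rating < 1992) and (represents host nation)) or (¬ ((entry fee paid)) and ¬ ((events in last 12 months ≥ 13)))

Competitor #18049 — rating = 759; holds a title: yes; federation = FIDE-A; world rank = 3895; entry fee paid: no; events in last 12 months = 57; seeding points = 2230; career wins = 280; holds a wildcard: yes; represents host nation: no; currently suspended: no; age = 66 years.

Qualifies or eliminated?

Atomic conditions:
  represents host nation: no → false
  holds a title: yes → true
  federation ∈ {JUN, NAT}: FIDE-A is not in the set → false
  NOT holds a wildcard: yes → false
  seeding points ≤ 1309: 2230 ≤ 1309 is false
  currently suspended: no → false
  world rank ≥ 210: 3895 ≥ 210 is true
  events in last 12 months ≥ 4: 57 ≥ 4 is true
  age = 9 years: 66 == 9 is false
  career wins ≤ 228: 280 ≤ 228 is false
  rating < 1992: 759 < 1992 is true
  entry fee paid: no → false
  events in last 12 months ≥ 13: 57 ≥ 13 is true
Combine:
[1] false AND true = false
[2.1] NOT false = true
[2] true AND false = false
[3.1] NOT false = true
[3.2] NOT false = true
[3] true AND true = true
[4.1] NOT true = false
[4] false AND true AND false = false
[5] false AND true AND false = false
[6.1] NOT false = true
[6.2] NOT true = false
[6] true AND false = false
[root] false OR false OR true OR false OR false OR false = true
Overall: true → qualifies

Qualifies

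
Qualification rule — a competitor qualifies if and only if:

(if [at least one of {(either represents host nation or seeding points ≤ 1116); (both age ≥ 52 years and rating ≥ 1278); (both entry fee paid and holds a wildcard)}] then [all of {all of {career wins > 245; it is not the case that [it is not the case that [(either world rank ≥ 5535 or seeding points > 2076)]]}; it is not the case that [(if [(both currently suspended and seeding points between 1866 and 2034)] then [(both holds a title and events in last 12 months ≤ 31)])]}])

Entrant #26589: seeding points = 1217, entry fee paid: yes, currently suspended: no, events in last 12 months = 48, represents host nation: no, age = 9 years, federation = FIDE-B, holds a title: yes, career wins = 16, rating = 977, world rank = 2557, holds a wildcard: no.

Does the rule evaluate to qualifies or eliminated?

Qualifies

Atomic conditions:
  represents host nation: no → false
  seeding points ≤ 1116: 1217 ≤ 1116 is false
  age ≥ 52 years: 9 ≥ 52 is false
  rating ≥ 1278: 977 ≥ 1278 is false
  entry fee paid: yes → true
  holds a wildcard: no → false
  career wins > 245: 16 > 245 is false
  world rank ≥ 5535: 2557 ≥ 5535 is false
  seeding points > 2076: 1217 > 2076 is false
  currently suspended: no → false
  seeding points between 1866 and 2034: 1217 in [1866, 2034] is false
  holds a title: yes → true
  events in last 12 months ≤ 31: 48 ≤ 31 is false
Combine:
[1.1] false OR false = false
[1.2] false AND false = false
[1.3] true AND false = false
[1] false OR false OR false = false
[2.1.2.1.1] false OR false = false
[2.1.2.1] NOT false = true
[2.1.2] NOT true = false
[2.1] false AND false = false
[2.2.1.1] false AND false = false
[2.2.1.2] true AND false = false
[2.2.1] false → false (antecedent false ⇒ implication holds) = true
[2.2] NOT true = false
[2] false AND false = false
[root] false → false (antecedent false ⇒ implication holds) = true
Overall: true → qualifies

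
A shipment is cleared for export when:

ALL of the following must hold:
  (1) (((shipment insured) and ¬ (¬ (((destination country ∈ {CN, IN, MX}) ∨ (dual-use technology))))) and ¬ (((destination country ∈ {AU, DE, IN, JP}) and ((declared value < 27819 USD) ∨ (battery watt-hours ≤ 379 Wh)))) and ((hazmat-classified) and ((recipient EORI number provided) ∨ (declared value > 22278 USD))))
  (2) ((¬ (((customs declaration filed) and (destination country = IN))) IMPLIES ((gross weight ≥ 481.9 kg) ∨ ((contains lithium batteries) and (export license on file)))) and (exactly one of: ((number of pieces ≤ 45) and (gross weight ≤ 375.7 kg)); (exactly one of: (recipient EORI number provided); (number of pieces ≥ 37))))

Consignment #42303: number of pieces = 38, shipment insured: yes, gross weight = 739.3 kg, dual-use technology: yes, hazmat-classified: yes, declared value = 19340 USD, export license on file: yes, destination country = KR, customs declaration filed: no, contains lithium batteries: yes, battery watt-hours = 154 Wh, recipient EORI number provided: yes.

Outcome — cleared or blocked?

Blocked

Atomic conditions:
  shipment insured: yes → true
  destination country ∈ {CN, IN, MX}: KR is not in the set → false
  dual-use technology: yes → true
  destination country ∈ {AU, DE, IN, JP}: KR is not in the set → false
  declared value < 27819 USD: 19340 < 27819 is true
  battery watt-hours ≤ 379 Wh: 154 ≤ 379 is true
  hazmat-classified: yes → true
  recipient EORI number provided: yes → true
  declared value > 22278 USD: 19340 > 22278 is false
  customs declaration filed: no → false
  destination country = IN: KR == IN is false
  gross weight ≥ 481.9 kg: 739.3 ≥ 481.9 is true
  contains lithium batteries: yes → true
  export license on file: yes → true
  number of pieces ≤ 45: 38 ≤ 45 is true
  gross weight ≤ 375.7 kg: 739.3 ≤ 375.7 is false
  number of pieces ≥ 37: 38 ≥ 37 is true
Combine:
[1.1.2.1.1] false OR true = true
[1.1.2.1] NOT true = false
[1.1.2] NOT false = true
[1.1] true AND true = true
[1.2.1.2] true OR true = true
[1.2.1] false AND true = false
[1.2] NOT false = true
[1.3.2] true OR false = true
[1.3] true AND true = true
[1] true AND true AND true = true
[2.1.1.1] false AND false = false
[2.1.1] NOT false = true
[2.1.2.2] true AND true = true
[2.1.2] true OR true = true
[2.1] true → true = true
[2.2.1] true AND false = false
[2.2.2] exactly-one(true, true) = false
[2.2] exactly-one(false, false) = false
[2] true AND false = false
[root] true AND false = false
Overall: false → blocked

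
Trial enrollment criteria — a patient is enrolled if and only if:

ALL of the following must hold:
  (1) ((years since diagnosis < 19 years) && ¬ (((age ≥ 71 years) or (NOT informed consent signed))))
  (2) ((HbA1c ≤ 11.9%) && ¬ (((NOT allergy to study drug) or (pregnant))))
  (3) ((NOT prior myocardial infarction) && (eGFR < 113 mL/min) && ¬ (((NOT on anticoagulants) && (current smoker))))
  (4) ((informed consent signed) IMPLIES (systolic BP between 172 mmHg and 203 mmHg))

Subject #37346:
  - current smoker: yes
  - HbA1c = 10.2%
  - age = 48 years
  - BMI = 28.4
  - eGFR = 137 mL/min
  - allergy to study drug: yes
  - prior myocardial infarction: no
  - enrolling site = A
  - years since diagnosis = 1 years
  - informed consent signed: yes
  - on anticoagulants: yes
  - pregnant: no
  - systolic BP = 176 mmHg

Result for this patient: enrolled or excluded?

Atomic conditions:
  years since diagnosis < 19 years: 1 < 19 is true
  age ≥ 71 years: 48 ≥ 71 is false
  NOT informed consent signed: yes → false
  HbA1c ≤ 11.9%: 10.2 ≤ 11.9 is true
  NOT allergy to study drug: yes → false
  pregnant: no → false
  NOT prior myocardial infarction: no → true
  eGFR < 113 mL/min: 137 < 113 is false
  NOT on anticoagulants: yes → false
  current smoker: yes → true
  informed consent signed: yes → true
  systolic BP between 172 mmHg and 203 mmHg: 176 in [172, 203] is true
Combine:
[1.2.1] false OR false = false
[1.2] NOT false = true
[1] true AND true = true
[2.2.1] false OR false = false
[2.2] NOT false = true
[2] true AND true = true
[3.3.1] false AND true = false
[3.3] NOT false = true
[3] true AND false AND true = false
[4] true → true = true
[root] true AND true AND false AND true = false
Overall: false → excluded

Excluded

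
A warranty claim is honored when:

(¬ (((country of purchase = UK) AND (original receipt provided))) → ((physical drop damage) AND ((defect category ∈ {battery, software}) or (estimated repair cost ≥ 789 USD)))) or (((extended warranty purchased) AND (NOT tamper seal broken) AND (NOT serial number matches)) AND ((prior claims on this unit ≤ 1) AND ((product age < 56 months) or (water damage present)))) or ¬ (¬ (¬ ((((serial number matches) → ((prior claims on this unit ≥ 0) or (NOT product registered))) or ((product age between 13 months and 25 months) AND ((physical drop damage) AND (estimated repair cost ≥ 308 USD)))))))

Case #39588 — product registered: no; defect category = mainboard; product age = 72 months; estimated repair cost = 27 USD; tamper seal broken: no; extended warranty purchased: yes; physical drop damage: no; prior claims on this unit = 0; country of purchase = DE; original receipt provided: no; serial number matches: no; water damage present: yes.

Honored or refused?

Atomic conditions:
  country of purchase = UK: DE == UK is false
  original receipt provided: no → false
  physical drop damage: no → false
  defect category ∈ {battery, software}: mainboard is not in the set → false
  estimated repair cost ≥ 789 USD: 27 ≥ 789 is false
  extended warranty purchased: yes → true
  NOT tamper seal broken: no → true
  NOT serial number matches: no → true
  prior claims on this unit ≤ 1: 0 ≤ 1 is true
  product age < 56 months: 72 < 56 is false
  water damage present: yes → true
  serial number matches: no → false
  prior claims on this unit ≥ 0: 0 ≥ 0 is true
  NOT product registered: no → true
  product age between 13 months and 25 months: 72 in [13, 25] is false
  estimated repair cost ≥ 308 USD: 27 ≥ 308 is false
Combine:
[1.1.1] false AND false = false
[1.1] NOT false = true
[1.2.2] false OR false = false
[1.2] false AND false = false
[1] true → false = false
[2.1] true AND true AND true = true
[2.2.2] false OR true = true
[2.2] true AND true = true
[2] true AND true = true
[3.1.1.1.1.2] true OR true = true
[3.1.1.1.1] false → true (antecedent false ⇒ implication holds) = true
[3.1.1.1.2.2] false AND false = false
[3.1.1.1.2] false AND false = false
[3.1.1.1] true OR false = true
[3.1.1] NOT true = false
[3.1] NOT false = true
[3] NOT true = false
[root] false OR true OR false = true
Overall: true → honored

Honored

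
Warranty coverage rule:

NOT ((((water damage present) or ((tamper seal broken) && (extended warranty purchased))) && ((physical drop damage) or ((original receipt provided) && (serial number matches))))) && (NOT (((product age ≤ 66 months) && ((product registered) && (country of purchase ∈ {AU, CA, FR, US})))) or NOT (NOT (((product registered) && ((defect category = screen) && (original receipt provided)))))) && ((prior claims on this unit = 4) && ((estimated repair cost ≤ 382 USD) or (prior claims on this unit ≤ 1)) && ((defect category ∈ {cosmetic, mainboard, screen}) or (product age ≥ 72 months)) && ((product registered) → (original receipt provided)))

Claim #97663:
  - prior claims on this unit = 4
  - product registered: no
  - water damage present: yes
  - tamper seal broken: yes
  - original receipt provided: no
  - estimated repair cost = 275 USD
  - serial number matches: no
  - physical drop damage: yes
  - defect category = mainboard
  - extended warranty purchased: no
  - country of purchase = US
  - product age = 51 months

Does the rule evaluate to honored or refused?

Atomic conditions:
  water damage present: yes → true
  tamper seal broken: yes → true
  extended warranty purchased: no → false
  physical drop damage: yes → true
  original receipt provided: no → false
  serial number matches: no → false
  product age ≤ 66 months: 51 ≤ 66 is true
  product registered: no → false
  country of purchase ∈ {AU, CA, FR, US}: US is in the set → true
  defect category = screen: mainboard == screen is false
  prior claims on this unit = 4: 4 == 4 is true
  estimated repair cost ≤ 382 USD: 275 ≤ 382 is true
  prior claims on this unit ≤ 1: 4 ≤ 1 is false
  defect category ∈ {cosmetic, mainboard, screen}: mainboard is in the set → true
  product age ≥ 72 months: 51 ≥ 72 is false
Combine:
[1.1.1.2] true AND false = false
[1.1.1] true OR false = true
[1.1.2.2] false AND false = false
[1.1.2] true OR false = true
[1.1] true AND true = true
[1] NOT true = false
[2.1.1.2] false AND true = false
[2.1.1] true AND false = false
[2.1] NOT false = true
[2.2.1.1.2] false AND false = false
[2.2.1.1] false AND false = false
[2.2.1] NOT false = true
[2.2] NOT true = false
[2] true OR false = true
[3.2] true OR false = true
[3.3] true OR false = true
[3.4] false → false (antecedent false ⇒ implication holds) = true
[3] true AND true AND true AND true = true
[root] false AND true AND true = false
Overall: false → refused

Refused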